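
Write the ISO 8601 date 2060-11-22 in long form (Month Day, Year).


ISO 2060-11-22 parses as year=2060, month=11, day=22
Month 11 -> November

November 22, 2060


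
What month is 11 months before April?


April is month 4
4 - 11 = -7; wrap: -7 + 12 = 5

May


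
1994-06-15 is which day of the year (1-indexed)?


Date: June 15, 1994
Days in months 1 through 5: 151
Plus 15 days in June

Day of year: 166


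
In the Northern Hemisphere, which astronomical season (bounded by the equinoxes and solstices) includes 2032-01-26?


Date: January 26
Astronomical Winter (approx.; exact equinox/solstice day varies by year): December 21 to March 19
January 26 falls within the Winter window

Winter


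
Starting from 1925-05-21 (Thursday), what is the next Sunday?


Current: Thursday
Target: Sunday
Days ahead: 3

Next Sunday: 1925-05-24


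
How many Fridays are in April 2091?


April 2091 has 30 days
Anchor: Jan 1, 2091. With p = 2091 - 1 = 2090: (p + p//4 - p//100 + p//400) mod 7 = (2090 + 522 - 20 + 5) mod 7 = 2597 mod 7 = 0 -> Monday (Mon=0 ... Sun=6)
Days before April (Jan-Mar): 90; April 1 index = (0 + 90) mod 7 = 6 -> Sunday
First Friday is April 6
Fridays: 6, 13, 20, 27

4 Fridays


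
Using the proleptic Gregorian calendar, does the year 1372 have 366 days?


Gregorian leap year rule: divisible by 4, but not by 100, unless also by 400.
1372 is divisible by 4 but not 100 -> leap year

Yes


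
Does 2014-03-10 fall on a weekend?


Anchor: Jan 1, 2014. With p = 2014 - 1 = 2013: (p + p//4 - p//100 + p//400) mod 7 = (2013 + 503 - 20 + 5) mod 7 = 2501 mod 7 = 2 -> Wednesday (Mon=0 ... Sun=6)
Day of year: 69; offset = 68
Weekday index = (2 + 68) mod 7 = 0 -> Monday
Weekend days: Saturday, Sunday

No


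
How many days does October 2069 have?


October 2069

31 days


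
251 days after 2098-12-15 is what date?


Start: 2098-12-15, add 251 days
December 2098 has 31 days: 31 - 15 = 16 days to December 31 -> 235 left
January 2099 has 31 days -> 204 left
February 2099 has 28 days -> 176 left
March 2099 has 31 days -> 145 left
April 2099 has 30 days -> 115 left
May 2099 has 31 days -> 84 left
June 2099 has 30 days -> 54 left
July 2099 has 31 days -> 23 left
August 2099: 23 <= 31 -> lands on August 23

Result: 2099-08-23


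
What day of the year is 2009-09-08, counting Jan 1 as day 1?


Date: September 8, 2009
Days in months 1 through 8: 243
Plus 8 days in September

Day of year: 251


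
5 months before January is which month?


January is month 1
1 - 5 = -4; wrap: -4 + 12 = 8

August


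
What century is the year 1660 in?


Century = (year - 1) // 100 + 1
= (1660 - 1) // 100 + 1
= 1659 // 100 + 1
= 16 + 1

17th century


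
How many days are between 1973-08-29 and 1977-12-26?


From 1973-08-29 to 1977-12-26
1973-08-29: days before August = 31 + 28 + 31 + 30 + 31 + 30 + 31 = 212 (1973 is not a leap year); day of year = 212 + 29 = 241
1977-12-26: days before December = 31 + 28 + 31 + 30 + 31 + 30 + 31 + 31 + 30 + 31 + 30 = 334 (1977 is not a leap year); day of year = 334 + 26 = 360
Rest of 1973: 365 - 241 = 124
Full years 1974 (365), 1975 (365), 1976 (366): 1096
Total = 124 + 1096 + 360 = 1580

1580 days


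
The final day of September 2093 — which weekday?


September 2093 has 30 days
Anchor: Jan 1, 2093. With p = 2093 - 1 = 2092: (p + p//4 - p//100 + p//400) mod 7 = (2092 + 523 - 20 + 5) mod 7 = 2600 mod 7 = 3 -> Thursday (Mon=0 ... Sun=6)
Days before September (Jan-Aug): 243; September 1 index = (3 + 243) mod 7 = 1 -> Tuesday
Last day offset: 30 - 1 = 29 days
Weekday index = (1 + 29) mod 7 = 2

Wednesday, September 30


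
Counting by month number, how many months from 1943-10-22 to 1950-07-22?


From October 1943 to July 1950
7 years * 12 = 84 months, minus 3 months = 81

81 months


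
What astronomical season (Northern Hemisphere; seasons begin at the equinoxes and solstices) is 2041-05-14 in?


Date: May 14
Astronomical Spring (approx.; exact equinox/solstice day varies by year): March 20 to June 20
May 14 falls within the Spring window

Spring


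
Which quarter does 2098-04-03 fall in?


Month: April (month 4)
Q1: Jan-Mar, Q2: Apr-Jun, Q3: Jul-Sep, Q4: Oct-Dec

Q2


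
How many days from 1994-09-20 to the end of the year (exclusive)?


Day of year: 263 of 365
Remaining = 365 - 263

102 days


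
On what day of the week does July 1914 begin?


Target: July 1, 1914
Anchor: Jan 1, 1914. With p = 1914 - 1 = 1913: (p + p//4 - p//100 + p//400) mod 7 = (1913 + 478 - 19 + 4) mod 7 = 2376 mod 7 = 3 -> Thursday (Mon=0 ... Sun=6)
Days before July (Jan-Jun): 181 days
Weekday index = (3 + 181) mod 7 = 2

Wednesday


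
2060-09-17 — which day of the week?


Date: September 17, 2060
Anchor: Jan 1, 2060. With p = 2060 - 1 = 2059: (p + p//4 - p//100 + p//400) mod 7 = (2059 + 514 - 20 + 5) mod 7 = 2558 mod 7 = 3 -> Thursday (Mon=0 ... Sun=6)
Days before September (Jan-Aug): 244; offset = 244 + 17 - 1 = 260
Weekday index = (3 + 260) mod 7 = 4

Day of the week: Friday


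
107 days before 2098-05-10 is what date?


Start: 2098-05-10, subtract 107 days
Back 10 days from May 10 reaches April 30, 2098 -> 97 left
April 2098 has 30 days -> back to March 31, 2098 -> 67 left
March 2098 has 31 days -> back to February 28, 2098 -> 36 left
February 2098 has 28 days -> back to January 31, 2098 -> 8 left
January 2098: 31 - 8 = 23 -> lands on January 23

Result: 2098-01-23


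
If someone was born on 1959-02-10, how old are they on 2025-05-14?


Birth: 1959-02-10
Reference: 2025-05-14
Year difference: 2025 - 1959 = 66

66 years old


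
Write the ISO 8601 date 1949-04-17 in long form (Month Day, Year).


ISO 1949-04-17 parses as year=1949, month=04, day=17
Month 4 -> April

April 17, 1949


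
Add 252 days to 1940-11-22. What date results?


Start: 1940-11-22, add 252 days
November 1940 has 30 days: 30 - 22 = 8 days to November 30 -> 244 left
December 1940 has 31 days -> 213 left
January 1941 has 31 days -> 182 left
February 1941 has 28 days -> 154 left
March 1941 has 31 days -> 123 left
April 1941 has 30 days -> 93 left
May 1941 has 31 days -> 62 left
June 1941 has 30 days -> 32 left
July 1941 has 31 days -> 1 left
August 1941: 1 <= 31 -> lands on August 1

Result: 1941-08-01


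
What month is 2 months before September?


September is month 9
9 - 2 = 7

July


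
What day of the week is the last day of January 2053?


January 2053 has 31 days
Anchor: Jan 1, 2053. With p = 2053 - 1 = 2052: (p + p//4 - p//100 + p//400) mod 7 = (2052 + 513 - 20 + 5) mod 7 = 2550 mod 7 = 2 -> Wednesday (Mon=0 ... Sun=6)
January 1 is the anchor itself -> Wednesday
Last day offset: 31 - 1 = 30 days
Weekday index = (2 + 30) mod 7 = 4

Friday, January 31


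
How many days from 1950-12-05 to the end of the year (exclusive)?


Day of year: 339 of 365
Remaining = 365 - 339

26 days


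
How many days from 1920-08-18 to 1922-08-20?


From 1920-08-18 to 1922-08-20
1920-08-18: days before August = 31 + 29 + 31 + 30 + 31 + 30 + 31 = 213 (1920 is a leap year); day of year = 213 + 18 = 231
1922-08-20: days before August = 31 + 28 + 31 + 30 + 31 + 30 + 31 = 212 (1922 is not a leap year); day of year = 212 + 20 = 232
Rest of 1920: 366 - 231 = 135
Full years 1921 (365): 365
Total = 135 + 365 + 232 = 732

732 days


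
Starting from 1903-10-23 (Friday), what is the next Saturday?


Current: Friday
Target: Saturday
Days ahead: 1

Next Saturday: 1903-10-24


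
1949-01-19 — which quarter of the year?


Month: January (month 1)
Q1: Jan-Mar, Q2: Apr-Jun, Q3: Jul-Sep, Q4: Oct-Dec

Q1


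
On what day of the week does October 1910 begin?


Target: October 1, 1910
Anchor: Jan 1, 1910. With p = 1910 - 1 = 1909: (p + p//4 - p//100 + p//400) mod 7 = (1909 + 477 - 19 + 4) mod 7 = 2371 mod 7 = 5 -> Saturday (Mon=0 ... Sun=6)
Days before October (Jan-Sep): 273 days
Weekday index = (5 + 273) mod 7 = 5

Saturday


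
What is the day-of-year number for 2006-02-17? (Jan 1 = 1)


Date: February 17, 2006
Days in months 1 through 1: 31
Plus 17 days in February

Day of year: 48


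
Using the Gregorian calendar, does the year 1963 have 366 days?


Gregorian leap year rule: divisible by 4, but not by 100, unless also by 400.
1963 is not divisible by 4 -> not a leap year

No


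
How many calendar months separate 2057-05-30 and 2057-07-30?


From May 2057 to July 2057
0 years * 12 = 0 months, plus 2 months = 2

2 months


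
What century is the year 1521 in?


Century = (year - 1) // 100 + 1
= (1521 - 1) // 100 + 1
= 1520 // 100 + 1
= 15 + 1

16th century


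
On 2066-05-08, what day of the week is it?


Date: May 8, 2066
Anchor: Jan 1, 2066. With p = 2066 - 1 = 2065: (p + p//4 - p//100 + p//400) mod 7 = (2065 + 516 - 20 + 5) mod 7 = 2566 mod 7 = 4 -> Friday (Mon=0 ... Sun=6)
Days before May (Jan-Apr): 120; offset = 120 + 8 - 1 = 127
Weekday index = (4 + 127) mod 7 = 5

Day of the week: Saturday


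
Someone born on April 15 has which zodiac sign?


Date: April 15
Conventional tropical zodiac dates: Aries from March 21 onward; Taurus starts April 20
April 15 falls within the Aries range

Aries


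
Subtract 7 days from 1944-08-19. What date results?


Start: 1944-08-19, subtract 7 days
19 - 7 = 12 stays within August 1944

Result: 1944-08-12


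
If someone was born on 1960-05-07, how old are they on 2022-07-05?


Birth: 1960-05-07
Reference: 2022-07-05
Year difference: 2022 - 1960 = 62

62 years old


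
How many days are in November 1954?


November 1954

30 days


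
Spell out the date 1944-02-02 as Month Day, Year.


ISO 1944-02-02 parses as year=1944, month=02, day=02
Month 2 -> February

February 2, 1944


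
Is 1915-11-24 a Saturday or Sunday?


Anchor: Jan 1, 1915. With p = 1915 - 1 = 1914: (p + p//4 - p//100 + p//400) mod 7 = (1914 + 478 - 19 + 4) mod 7 = 2377 mod 7 = 4 -> Friday (Mon=0 ... Sun=6)
Day of year: 328; offset = 327
Weekday index = (4 + 327) mod 7 = 2 -> Wednesday
Weekend days: Saturday, Sunday

No


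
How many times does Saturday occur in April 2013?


April 2013 has 30 days
Anchor: Jan 1, 2013. With p = 2013 - 1 = 2012: (p + p//4 - p//100 + p//400) mod 7 = (2012 + 503 - 20 + 5) mod 7 = 2500 mod 7 = 1 -> Tuesday (Mon=0 ... Sun=6)
Days before April (Jan-Mar): 90; April 1 index = (1 + 90) mod 7 = 0 -> Monday
First Saturday is April 6
Saturdays: 6, 13, 20, 27

4 Saturdays


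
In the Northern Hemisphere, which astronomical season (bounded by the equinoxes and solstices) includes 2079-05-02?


Date: May 2
Astronomical Spring (approx.; exact equinox/solstice day varies by year): March 20 to June 20
May 2 falls within the Spring window

Spring


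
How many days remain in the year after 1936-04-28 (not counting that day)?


Day of year: 119 of 366
Remaining = 366 - 119

247 days


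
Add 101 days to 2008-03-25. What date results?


Start: 2008-03-25, add 101 days
March 2008 has 31 days: 31 - 25 = 6 days to March 31 -> 95 left
April 2008 has 30 days -> 65 left
May 2008 has 31 days -> 34 left
June 2008 has 30 days -> 4 left
July 2008: 4 <= 31 -> lands on July 4

Result: 2008-07-04


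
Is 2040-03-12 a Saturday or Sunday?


Anchor: Jan 1, 2040. With p = 2040 - 1 = 2039: (p + p//4 - p//100 + p//400) mod 7 = (2039 + 509 - 20 + 5) mod 7 = 2533 mod 7 = 6 -> Sunday (Mon=0 ... Sun=6)
Day of year: 72; offset = 71
Weekday index = (6 + 71) mod 7 = 0 -> Monday
Weekend days: Saturday, Sunday

No


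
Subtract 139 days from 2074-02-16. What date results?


Start: 2074-02-16, subtract 139 days
Back 16 days from February 16 reaches January 31, 2074 -> 123 left
January 2074 has 31 days -> back to December 31, 2073 -> 92 left
December 2073 has 31 days -> back to November 30, 2073 -> 61 left
November 2073 has 30 days -> back to October 31, 2073 -> 31 left
October 2073 has 31 days -> back to September 30, 2073 -> 0 left
September 2073: 30 - 0 = 30 -> lands on September 30

Result: 2073-09-30


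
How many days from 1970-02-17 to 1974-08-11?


From 1970-02-17 to 1974-08-11
1970-02-17: days before February = 31; day of year = 31 + 17 = 48
1974-08-11: days before August = 31 + 28 + 31 + 30 + 31 + 30 + 31 = 212 (1974 is not a leap year); day of year = 212 + 11 = 223
Rest of 1970: 365 - 48 = 317
Full years 1971 (365), 1972 (366), 1973 (365): 1096
Total = 317 + 1096 + 223 = 1636

1636 days


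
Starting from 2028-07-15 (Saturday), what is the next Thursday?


Current: Saturday
Target: Thursday
Days ahead: 5

Next Thursday: 2028-07-20


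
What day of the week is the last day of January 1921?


January 1921 has 31 days
Anchor: Jan 1, 1921. With p = 1921 - 1 = 1920: (p + p//4 - p//100 + p//400) mod 7 = (1920 + 480 - 19 + 4) mod 7 = 2385 mod 7 = 5 -> Saturday (Mon=0 ... Sun=6)
January 1 is the anchor itself -> Saturday
Last day offset: 31 - 1 = 30 days
Weekday index = (5 + 30) mod 7 = 0

Monday, January 31


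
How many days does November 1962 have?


November 1962

30 days


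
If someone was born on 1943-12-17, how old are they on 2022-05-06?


Birth: 1943-12-17
Reference: 2022-05-06
Year difference: 2022 - 1943 = 79
Birthday not yet reached in 2022, subtract 1

78 years old


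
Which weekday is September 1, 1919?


Target: September 1, 1919
Anchor: Jan 1, 1919. With p = 1919 - 1 = 1918: (p + p//4 - p//100 + p//400) mod 7 = (1918 + 479 - 19 + 4) mod 7 = 2382 mod 7 = 2 -> Wednesday (Mon=0 ... Sun=6)
Days before September (Jan-Aug): 243 days
Weekday index = (2 + 243) mod 7 = 0

Monday


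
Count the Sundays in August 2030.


August 2030 has 31 days
Anchor: Jan 1, 2030. With p = 2030 - 1 = 2029: (p + p//4 - p//100 + p//400) mod 7 = (2029 + 507 - 20 + 5) mod 7 = 2521 mod 7 = 1 -> Tuesday (Mon=0 ... Sun=6)
Days before August (Jan-Jul): 212; August 1 index = (1 + 212) mod 7 = 3 -> Thursday
First Sunday is August 4
Sundays: 4, 11, 18, 25

4 Sundays


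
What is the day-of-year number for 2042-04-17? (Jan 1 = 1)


Date: April 17, 2042
Days in months 1 through 3: 90
Plus 17 days in April

Day of year: 107


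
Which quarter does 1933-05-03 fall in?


Month: May (month 5)
Q1: Jan-Mar, Q2: Apr-Jun, Q3: Jul-Sep, Q4: Oct-Dec

Q2


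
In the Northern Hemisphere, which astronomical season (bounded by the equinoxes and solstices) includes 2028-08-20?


Date: August 20
Astronomical Summer (approx.; exact equinox/solstice day varies by year): June 21 to September 21
August 20 falls within the Summer window

Summer


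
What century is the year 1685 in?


Century = (year - 1) // 100 + 1
= (1685 - 1) // 100 + 1
= 1684 // 100 + 1
= 16 + 1

17th century


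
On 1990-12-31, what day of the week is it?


Date: December 31, 1990
Anchor: Jan 1, 1990. With p = 1990 - 1 = 1989: (p + p//4 - p//100 + p//400) mod 7 = (1989 + 497 - 19 + 4) mod 7 = 2471 mod 7 = 0 -> Monday (Mon=0 ... Sun=6)
Days before December (Jan-Nov): 334; offset = 334 + 31 - 1 = 364
Weekday index = (0 + 364) mod 7 = 0

Day of the week: Monday


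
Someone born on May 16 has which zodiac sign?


Date: May 16
Conventional tropical zodiac dates: Taurus from April 20 onward; Gemini starts May 21
May 16 falls within the Taurus range

Taurus


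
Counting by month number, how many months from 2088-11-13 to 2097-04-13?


From November 2088 to April 2097
9 years * 12 = 108 months, minus 7 months = 101

101 months


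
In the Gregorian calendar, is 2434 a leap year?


Gregorian leap year rule: divisible by 4, but not by 100, unless also by 400.
2434 is not divisible by 4 -> not a leap year

No


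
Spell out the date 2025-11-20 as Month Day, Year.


ISO 2025-11-20 parses as year=2025, month=11, day=20
Month 11 -> November

November 20, 2025


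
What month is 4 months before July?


July is month 7
7 - 4 = 3

March


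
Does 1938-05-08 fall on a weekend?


Anchor: Jan 1, 1938. With p = 1938 - 1 = 1937: (p + p//4 - p//100 + p//400) mod 7 = (1937 + 484 - 19 + 4) mod 7 = 2406 mod 7 = 5 -> Saturday (Mon=0 ... Sun=6)
Day of year: 128; offset = 127
Weekday index = (5 + 127) mod 7 = 6 -> Sunday
Weekend days: Saturday, Sunday

Yes


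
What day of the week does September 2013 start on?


Target: September 1, 2013
Anchor: Jan 1, 2013. With p = 2013 - 1 = 2012: (p + p//4 - p//100 + p//400) mod 7 = (2012 + 503 - 20 + 5) mod 7 = 2500 mod 7 = 1 -> Tuesday (Mon=0 ... Sun=6)
Days before September (Jan-Aug): 243 days
Weekday index = (1 + 243) mod 7 = 6

Sunday


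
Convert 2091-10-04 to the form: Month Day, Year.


ISO 2091-10-04 parses as year=2091, month=10, day=04
Month 10 -> October

October 4, 2091


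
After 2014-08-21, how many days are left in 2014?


Day of year: 233 of 365
Remaining = 365 - 233

132 days


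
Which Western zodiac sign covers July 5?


Date: July 5
Conventional tropical zodiac dates: Cancer from June 21 onward; Leo starts July 23
July 5 falls within the Cancer range

Cancer


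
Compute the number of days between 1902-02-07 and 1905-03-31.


From 1902-02-07 to 1905-03-31
1902-02-07: days before February = 31; day of year = 31 + 7 = 38
1905-03-31: days before March = 31 + 28 = 59 (1905 is not a leap year); day of year = 59 + 31 = 90
Rest of 1902: 365 - 38 = 327
Full years 1903 (365), 1904 (366): 731
Total = 327 + 731 + 90 = 1148

1148 days


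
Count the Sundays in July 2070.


July 2070 has 31 days
Anchor: Jan 1, 2070. With p = 2070 - 1 = 2069: (p + p//4 - p//100 + p//400) mod 7 = (2069 + 517 - 20 + 5) mod 7 = 2571 mod 7 = 2 -> Wednesday (Mon=0 ... Sun=6)
Days before July (Jan-Jun): 181; July 1 index = (2 + 181) mod 7 = 1 -> Tuesday
First Sunday is July 6
Sundays: 6, 13, 20, 27

4 Sundays


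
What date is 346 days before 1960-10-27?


Start: 1960-10-27, subtract 346 days
Back 27 days from October 27 reaches September 30, 1960 -> 319 left
September 1960 has 30 days -> back to August 31, 1960 -> 289 left
August 1960 has 31 days -> back to July 31, 1960 -> 258 left
July 1960 has 31 days -> back to June 30, 1960 -> 227 left
June 1960 has 30 days -> back to May 31, 1960 -> 197 left
May 1960 has 31 days -> back to April 30, 1960 -> 166 left
April 1960 has 30 days -> back to March 31, 1960 -> 136 left
March 1960 has 31 days -> back to February 29, 1960 -> 105 left
February 1960 has 29 days -> back to January 31, 1960 -> 76 left
January 1960 has 31 days -> back to December 31, 1959 -> 45 left
December 1959 has 31 days -> back to November 30, 1959 -> 14 left
November 1959: 30 - 14 = 16 -> lands on November 16

Result: 1959-11-16


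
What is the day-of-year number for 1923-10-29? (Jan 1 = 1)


Date: October 29, 1923
Days in months 1 through 9: 273
Plus 29 days in October

Day of year: 302


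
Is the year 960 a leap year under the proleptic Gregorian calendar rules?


Gregorian leap year rule: divisible by 4, but not by 100, unless also by 400.
960 is divisible by 4 but not 100 -> leap year

Yes


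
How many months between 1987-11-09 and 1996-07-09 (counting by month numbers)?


From November 1987 to July 1996
9 years * 12 = 108 months, minus 4 months = 104

104 months


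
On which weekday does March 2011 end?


March 2011 has 31 days
Anchor: Jan 1, 2011. With p = 2011 - 1 = 2010: (p + p//4 - p//100 + p//400) mod 7 = (2010 + 502 - 20 + 5) mod 7 = 2497 mod 7 = 5 -> Saturday (Mon=0 ... Sun=6)
Days before March (Jan-Feb): 59; March 1 index = (5 + 59) mod 7 = 1 -> Tuesday
Last day offset: 31 - 1 = 30 days
Weekday index = (1 + 30) mod 7 = 3

Thursday, March 31


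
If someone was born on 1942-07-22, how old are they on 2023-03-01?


Birth: 1942-07-22
Reference: 2023-03-01
Year difference: 2023 - 1942 = 81
Birthday not yet reached in 2023, subtract 1

80 years old


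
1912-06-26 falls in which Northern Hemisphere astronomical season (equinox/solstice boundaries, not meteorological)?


Date: June 26
Astronomical Summer (approx.; exact equinox/solstice day varies by year): June 21 to September 21
June 26 falls within the Summer window

Summer


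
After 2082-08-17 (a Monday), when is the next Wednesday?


Current: Monday
Target: Wednesday
Days ahead: 2

Next Wednesday: 2082-08-19


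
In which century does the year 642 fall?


Century = (year - 1) // 100 + 1
= (642 - 1) // 100 + 1
= 641 // 100 + 1
= 6 + 1

7th century


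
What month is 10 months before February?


February is month 2
2 - 10 = -8; wrap: -8 + 12 = 4

April


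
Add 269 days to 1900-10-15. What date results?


Start: 1900-10-15, add 269 days
October 1900 has 31 days: 31 - 15 = 16 days to October 31 -> 253 left
November 1900 has 30 days -> 223 left
December 1900 has 31 days -> 192 left
January 1901 has 31 days -> 161 left
February 1901 has 28 days -> 133 left
March 1901 has 31 days -> 102 left
April 1901 has 30 days -> 72 left
May 1901 has 31 days -> 41 left
June 1901 has 30 days -> 11 left
July 1901: 11 <= 31 -> lands on July 11

Result: 1901-07-11


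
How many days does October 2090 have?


October 2090

31 days


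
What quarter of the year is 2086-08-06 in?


Month: August (month 8)
Q1: Jan-Mar, Q2: Apr-Jun, Q3: Jul-Sep, Q4: Oct-Dec

Q3


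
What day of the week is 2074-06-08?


Date: June 8, 2074
Anchor: Jan 1, 2074. With p = 2074 - 1 = 2073: (p + p//4 - p//100 + p//400) mod 7 = (2073 + 518 - 20 + 5) mod 7 = 2576 mod 7 = 0 -> Monday (Mon=0 ... Sun=6)
Days before June (Jan-May): 151; offset = 151 + 8 - 1 = 158
Weekday index = (0 + 158) mod 7 = 4

Day of the week: Friday


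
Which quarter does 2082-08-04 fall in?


Month: August (month 8)
Q1: Jan-Mar, Q2: Apr-Jun, Q3: Jul-Sep, Q4: Oct-Dec

Q3


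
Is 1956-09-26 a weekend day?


Anchor: Jan 1, 1956. With p = 1956 - 1 = 1955: (p + p//4 - p//100 + p//400) mod 7 = (1955 + 488 - 19 + 4) mod 7 = 2428 mod 7 = 6 -> Sunday (Mon=0 ... Sun=6)
Day of year: 270; offset = 269
Weekday index = (6 + 269) mod 7 = 2 -> Wednesday
Weekend days: Saturday, Sunday

No


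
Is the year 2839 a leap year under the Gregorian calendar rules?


Gregorian leap year rule: divisible by 4, but not by 100, unless also by 400.
2839 is not divisible by 4 -> not a leap year

No


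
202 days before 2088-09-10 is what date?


Start: 2088-09-10, subtract 202 days
Back 10 days from September 10 reaches August 31, 2088 -> 192 left
August 2088 has 31 days -> back to July 31, 2088 -> 161 left
July 2088 has 31 days -> back to June 30, 2088 -> 130 left
June 2088 has 30 days -> back to May 31, 2088 -> 100 left
May 2088 has 31 days -> back to April 30, 2088 -> 69 left
April 2088 has 30 days -> back to March 31, 2088 -> 39 left
March 2088 has 31 days -> back to February 29, 2088 -> 8 left
February 2088: 29 - 8 = 21 -> lands on February 21

Result: 2088-02-21


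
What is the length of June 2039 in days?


June 2039

30 days


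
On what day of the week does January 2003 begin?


Target: January 1, 2003
Anchor: Jan 1, 2003. With p = 2003 - 1 = 2002: (p + p//4 - p//100 + p//400) mod 7 = (2002 + 500 - 20 + 5) mod 7 = 2487 mod 7 = 2 -> Wednesday (Mon=0 ... Sun=6)
Offset from anchor: 0 days
Weekday index = (2 + 0) mod 7 = 2

Wednesday


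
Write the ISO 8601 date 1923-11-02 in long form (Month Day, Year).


ISO 1923-11-02 parses as year=1923, month=11, day=02
Month 11 -> November

November 2, 1923


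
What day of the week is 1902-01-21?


Date: January 21, 1902
Anchor: Jan 1, 1902. With p = 1902 - 1 = 1901: (p + p//4 - p//100 + p//400) mod 7 = (1901 + 475 - 19 + 4) mod 7 = 2361 mod 7 = 2 -> Wednesday (Mon=0 ... Sun=6)
Days into year = 21 - 1 = 20
Weekday index = (2 + 20) mod 7 = 1

Day of the week: Tuesday


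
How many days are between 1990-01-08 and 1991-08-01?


From 1990-01-08 to 1991-08-01
1990-01-08: day of year = 8
1991-08-01: days before August = 31 + 28 + 31 + 30 + 31 + 30 + 31 = 212 (1991 is not a leap year); day of year = 212 + 1 = 213
Rest of 1990: 365 - 8 = 357
Total = 357 + 213 = 570

570 days


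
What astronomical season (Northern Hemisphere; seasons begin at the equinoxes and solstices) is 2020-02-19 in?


Date: February 19
Astronomical Winter (approx.; exact equinox/solstice day varies by year): December 21 to March 19
February 19 falls within the Winter window

Winter


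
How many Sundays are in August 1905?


August 1905 has 31 days
Anchor: Jan 1, 1905. With p = 1905 - 1 = 1904: (p + p//4 - p//100 + p//400) mod 7 = (1904 + 476 - 19 + 4) mod 7 = 2365 mod 7 = 6 -> Sunday (Mon=0 ... Sun=6)
Days before August (Jan-Jul): 212; August 1 index = (6 + 212) mod 7 = 1 -> Tuesday
First Sunday is August 6
Sundays: 6, 13, 20, 27

4 Sundays


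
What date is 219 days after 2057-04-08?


Start: 2057-04-08, add 219 days
April 2057 has 30 days: 30 - 8 = 22 days to April 30 -> 197 left
May 2057 has 31 days -> 166 left
June 2057 has 30 days -> 136 left
July 2057 has 31 days -> 105 left
August 2057 has 31 days -> 74 left
September 2057 has 30 days -> 44 left
October 2057 has 31 days -> 13 left
November 2057: 13 <= 30 -> lands on November 13

Result: 2057-11-13


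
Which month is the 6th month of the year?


Month 6 of 12

June


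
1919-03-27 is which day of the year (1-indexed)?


Date: March 27, 1919
Days in months 1 through 2: 59
Plus 27 days in March

Day of year: 86


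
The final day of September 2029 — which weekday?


September 2029 has 30 days
Anchor: Jan 1, 2029. With p = 2029 - 1 = 2028: (p + p//4 - p//100 + p//400) mod 7 = (2028 + 507 - 20 + 5) mod 7 = 2520 mod 7 = 0 -> Monday (Mon=0 ... Sun=6)
Days before September (Jan-Aug): 243; September 1 index = (0 + 243) mod 7 = 5 -> Saturday
Last day offset: 30 - 1 = 29 days
Weekday index = (5 + 29) mod 7 = 6

Sunday, September 30


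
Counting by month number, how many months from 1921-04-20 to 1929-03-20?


From April 1921 to March 1929
8 years * 12 = 96 months, minus 1 month = 95

95 months


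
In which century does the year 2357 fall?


Century = (year - 1) // 100 + 1
= (2357 - 1) // 100 + 1
= 2356 // 100 + 1
= 23 + 1

24th century


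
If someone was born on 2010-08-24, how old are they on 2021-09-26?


Birth: 2010-08-24
Reference: 2021-09-26
Year difference: 2021 - 2010 = 11

11 years old


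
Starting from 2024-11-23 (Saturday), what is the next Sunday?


Current: Saturday
Target: Sunday
Days ahead: 1

Next Sunday: 2024-11-24


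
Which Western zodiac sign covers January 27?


Date: January 27
Conventional tropical zodiac dates: Aquarius from January 20 onward; Pisces starts February 19
January 27 falls within the Aquarius range

Aquarius


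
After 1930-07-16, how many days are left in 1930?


Day of year: 197 of 365
Remaining = 365 - 197

168 days


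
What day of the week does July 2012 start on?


Target: July 1, 2012
Anchor: Jan 1, 2012. With p = 2012 - 1 = 2011: (p + p//4 - p//100 + p//400) mod 7 = (2011 + 502 - 20 + 5) mod 7 = 2498 mod 7 = 6 -> Sunday (Mon=0 ... Sun=6)
Days before July (Jan-Jun): 182 days
Weekday index = (6 + 182) mod 7 = 6

Sunday


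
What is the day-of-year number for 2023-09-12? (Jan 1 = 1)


Date: September 12, 2023
Days in months 1 through 8: 243
Plus 12 days in September

Day of year: 255


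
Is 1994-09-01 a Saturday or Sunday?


Anchor: Jan 1, 1994. With p = 1994 - 1 = 1993: (p + p//4 - p//100 + p//400) mod 7 = (1993 + 498 - 19 + 4) mod 7 = 2476 mod 7 = 5 -> Saturday (Mon=0 ... Sun=6)
Day of year: 244; offset = 243
Weekday index = (5 + 243) mod 7 = 3 -> Thursday
Weekend days: Saturday, Sunday

No


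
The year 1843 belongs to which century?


Century = (year - 1) // 100 + 1
= (1843 - 1) // 100 + 1
= 1842 // 100 + 1
= 18 + 1

19th century


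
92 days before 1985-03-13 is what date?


Start: 1985-03-13, subtract 92 days
Back 13 days from March 13 reaches February 28, 1985 -> 79 left
February 1985 has 28 days -> back to January 31, 1985 -> 51 left
January 1985 has 31 days -> back to December 31, 1984 -> 20 left
December 1984: 31 - 20 = 11 -> lands on December 11

Result: 1984-12-11


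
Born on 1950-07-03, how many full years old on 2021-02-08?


Birth: 1950-07-03
Reference: 2021-02-08
Year difference: 2021 - 1950 = 71
Birthday not yet reached in 2021, subtract 1

70 years old


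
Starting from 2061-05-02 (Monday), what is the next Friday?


Current: Monday
Target: Friday
Days ahead: 4

Next Friday: 2061-05-06


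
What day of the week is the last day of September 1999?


September 1999 has 30 days
Anchor: Jan 1, 1999. With p = 1999 - 1 = 1998: (p + p//4 - p//100 + p//400) mod 7 = (1998 + 499 - 19 + 4) mod 7 = 2482 mod 7 = 4 -> Friday (Mon=0 ... Sun=6)
Days before September (Jan-Aug): 243; September 1 index = (4 + 243) mod 7 = 2 -> Wednesday
Last day offset: 30 - 1 = 29 days
Weekday index = (2 + 29) mod 7 = 3

Thursday, September 30


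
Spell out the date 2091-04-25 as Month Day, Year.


ISO 2091-04-25 parses as year=2091, month=04, day=25
Month 4 -> April

April 25, 2091


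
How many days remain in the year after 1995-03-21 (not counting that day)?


Day of year: 80 of 365
Remaining = 365 - 80

285 days


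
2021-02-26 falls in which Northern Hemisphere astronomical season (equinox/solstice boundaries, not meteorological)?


Date: February 26
Astronomical Winter (approx.; exact equinox/solstice day varies by year): December 21 to March 19
February 26 falls within the Winter window

Winter


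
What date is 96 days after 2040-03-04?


Start: 2040-03-04, add 96 days
March 2040 has 31 days: 31 - 4 = 27 days to March 31 -> 69 left
April 2040 has 30 days -> 39 left
May 2040 has 31 days -> 8 left
June 2040: 8 <= 30 -> lands on June 8

Result: 2040-06-08


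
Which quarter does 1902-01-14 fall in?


Month: January (month 1)
Q1: Jan-Mar, Q2: Apr-Jun, Q3: Jul-Sep, Q4: Oct-Dec

Q1


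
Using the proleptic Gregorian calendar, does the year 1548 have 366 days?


Gregorian leap year rule: divisible by 4, but not by 100, unless also by 400.
1548 is divisible by 4 but not 100 -> leap year

Yes


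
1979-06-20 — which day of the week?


Date: June 20, 1979
Anchor: Jan 1, 1979. With p = 1979 - 1 = 1978: (p + p//4 - p//100 + p//400) mod 7 = (1978 + 494 - 19 + 4) mod 7 = 2457 mod 7 = 0 -> Monday (Mon=0 ... Sun=6)
Days before June (Jan-May): 151; offset = 151 + 20 - 1 = 170
Weekday index = (0 + 170) mod 7 = 2

Day of the week: Wednesday


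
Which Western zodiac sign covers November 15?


Date: November 15
Conventional tropical zodiac dates: Scorpio from October 23 onward; Sagittarius starts November 22
November 15 falls within the Scorpio range

Scorpio


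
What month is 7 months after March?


March is month 3
3 + 7 = 10

October


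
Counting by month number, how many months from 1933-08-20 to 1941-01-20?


From August 1933 to January 1941
8 years * 12 = 96 months, minus 7 months = 89

89 months


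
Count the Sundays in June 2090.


June 2090 has 30 days
Anchor: Jan 1, 2090. With p = 2090 - 1 = 2089: (p + p//4 - p//100 + p//400) mod 7 = (2089 + 522 - 20 + 5) mod 7 = 2596 mod 7 = 6 -> Sunday (Mon=0 ... Sun=6)
Days before June (Jan-May): 151; June 1 index = (6 + 151) mod 7 = 3 -> Thursday
First Sunday is June 4
Sundays: 4, 11, 18, 25

4 Sundays


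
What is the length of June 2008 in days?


June 2008

30 days


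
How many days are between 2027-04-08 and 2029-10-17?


From 2027-04-08 to 2029-10-17
2027-04-08: days before April = 31 + 28 + 31 = 90 (2027 is not a leap year); day of year = 90 + 8 = 98
2029-10-17: days before October = 31 + 28 + 31 + 30 + 31 + 30 + 31 + 31 + 30 = 273 (2029 is not a leap year); day of year = 273 + 17 = 290
Rest of 2027: 365 - 98 = 267
Full years 2028 (366): 366
Total = 267 + 366 + 290 = 923

923 days


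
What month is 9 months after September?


September is month 9
9 + 9 = 18; wrap: 18 - 12 = 6

June


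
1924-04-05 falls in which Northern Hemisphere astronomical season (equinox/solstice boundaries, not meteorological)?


Date: April 5
Astronomical Spring (approx.; exact equinox/solstice day varies by year): March 20 to June 20
April 5 falls within the Spring window

Spring


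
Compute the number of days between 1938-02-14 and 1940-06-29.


From 1938-02-14 to 1940-06-29
1938-02-14: days before February = 31; day of year = 31 + 14 = 45
1940-06-29: days before June = 31 + 29 + 31 + 30 + 31 = 152 (1940 is a leap year); day of year = 152 + 29 = 181
Rest of 1938: 365 - 45 = 320
Full years 1939 (365): 365
Total = 320 + 365 + 181 = 866

866 days


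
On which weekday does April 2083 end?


April 2083 has 30 days
Anchor: Jan 1, 2083. With p = 2083 - 1 = 2082: (p + p//4 - p//100 + p//400) mod 7 = (2082 + 520 - 20 + 5) mod 7 = 2587 mod 7 = 4 -> Friday (Mon=0 ... Sun=6)
Days before April (Jan-Mar): 90; April 1 index = (4 + 90) mod 7 = 3 -> Thursday
Last day offset: 30 - 1 = 29 days
Weekday index = (3 + 29) mod 7 = 4

Friday, April 30


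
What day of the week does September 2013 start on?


Target: September 1, 2013
Anchor: Jan 1, 2013. With p = 2013 - 1 = 2012: (p + p//4 - p//100 + p//400) mod 7 = (2012 + 503 - 20 + 5) mod 7 = 2500 mod 7 = 1 -> Tuesday (Mon=0 ... Sun=6)
Days before September (Jan-Aug): 243 days
Weekday index = (1 + 243) mod 7 = 6

Sunday


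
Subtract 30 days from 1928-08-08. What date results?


Start: 1928-08-08, subtract 30 days
Back 8 days from August 8 reaches July 31, 1928 -> 22 left
July 1928: 31 - 22 = 9 -> lands on July 9

Result: 1928-07-09


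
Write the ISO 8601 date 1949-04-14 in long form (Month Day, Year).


ISO 1949-04-14 parses as year=1949, month=04, day=14
Month 4 -> April

April 14, 1949


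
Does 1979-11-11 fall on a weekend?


Anchor: Jan 1, 1979. With p = 1979 - 1 = 1978: (p + p//4 - p//100 + p//400) mod 7 = (1978 + 494 - 19 + 4) mod 7 = 2457 mod 7 = 0 -> Monday (Mon=0 ... Sun=6)
Day of year: 315; offset = 314
Weekday index = (0 + 314) mod 7 = 6 -> Sunday
Weekend days: Saturday, Sunday

Yes


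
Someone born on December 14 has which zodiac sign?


Date: December 14
Conventional tropical zodiac dates: Sagittarius from November 22 onward; Capricorn starts December 22
December 14 falls within the Sagittarius range

Sagittarius


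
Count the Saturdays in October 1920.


October 1920 has 31 days
Anchor: Jan 1, 1920. With p = 1920 - 1 = 1919: (p + p//4 - p//100 + p//400) mod 7 = (1919 + 479 - 19 + 4) mod 7 = 2383 mod 7 = 3 -> Thursday (Mon=0 ... Sun=6)
Days before October (Jan-Sep): 274; October 1 index = (3 + 274) mod 7 = 4 -> Friday
First Saturday is October 2
Saturdays: 2, 9, 16, 23, 30

5 Saturdays


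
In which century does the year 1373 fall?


Century = (year - 1) // 100 + 1
= (1373 - 1) // 100 + 1
= 1372 // 100 + 1
= 13 + 1

14th century


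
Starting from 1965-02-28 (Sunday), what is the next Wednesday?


Current: Sunday
Target: Wednesday
Days ahead: 3

Next Wednesday: 1965-03-03


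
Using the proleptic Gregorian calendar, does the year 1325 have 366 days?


Gregorian leap year rule: divisible by 4, but not by 100, unless also by 400.
1325 is not divisible by 4 -> not a leap year

No


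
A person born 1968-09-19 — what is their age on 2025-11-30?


Birth: 1968-09-19
Reference: 2025-11-30
Year difference: 2025 - 1968 = 57

57 years old


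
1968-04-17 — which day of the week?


Date: April 17, 1968
Anchor: Jan 1, 1968. With p = 1968 - 1 = 1967: (p + p//4 - p//100 + p//400) mod 7 = (1967 + 491 - 19 + 4) mod 7 = 2443 mod 7 = 0 -> Monday (Mon=0 ... Sun=6)
Days before April (Jan-Mar): 91; offset = 91 + 17 - 1 = 107
Weekday index = (0 + 107) mod 7 = 2

Day of the week: Wednesday


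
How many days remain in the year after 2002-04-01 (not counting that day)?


Day of year: 91 of 365
Remaining = 365 - 91

274 days


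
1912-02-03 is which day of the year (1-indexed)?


Date: February 3, 1912
Days in months 1 through 1: 31
Plus 3 days in February

Day of year: 34


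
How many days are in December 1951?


December 1951

31 days


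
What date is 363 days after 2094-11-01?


Start: 2094-11-01, add 363 days
November 2094 has 30 days: 30 - 1 = 29 days to November 30 -> 334 left
December 2094 has 31 days -> 303 left
January 2095 has 31 days -> 272 left
February 2095 has 28 days -> 244 left
March 2095 has 31 days -> 213 left
April 2095 has 30 days -> 183 left
May 2095 has 31 days -> 152 left
June 2095 has 30 days -> 122 left
July 2095 has 31 days -> 91 left
August 2095 has 31 days -> 60 left
September 2095 has 30 days -> 30 left
October 2095: 30 <= 31 -> lands on October 30

Result: 2095-10-30


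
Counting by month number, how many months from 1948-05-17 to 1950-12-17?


From May 1948 to December 1950
2 years * 12 = 24 months, plus 7 months = 31

31 months


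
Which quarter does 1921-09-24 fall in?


Month: September (month 9)
Q1: Jan-Mar, Q2: Apr-Jun, Q3: Jul-Sep, Q4: Oct-Dec

Q3


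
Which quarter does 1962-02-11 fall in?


Month: February (month 2)
Q1: Jan-Mar, Q2: Apr-Jun, Q3: Jul-Sep, Q4: Oct-Dec

Q1


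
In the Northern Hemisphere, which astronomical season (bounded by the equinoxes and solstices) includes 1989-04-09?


Date: April 9
Astronomical Spring (approx.; exact equinox/solstice day varies by year): March 20 to June 20
April 9 falls within the Spring window

Spring


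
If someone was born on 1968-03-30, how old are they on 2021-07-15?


Birth: 1968-03-30
Reference: 2021-07-15
Year difference: 2021 - 1968 = 53

53 years old


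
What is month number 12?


Month 12 of 12

December


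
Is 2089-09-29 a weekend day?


Anchor: Jan 1, 2089. With p = 2089 - 1 = 2088: (p + p//4 - p//100 + p//400) mod 7 = (2088 + 522 - 20 + 5) mod 7 = 2595 mod 7 = 5 -> Saturday (Mon=0 ... Sun=6)
Day of year: 272; offset = 271
Weekday index = (5 + 271) mod 7 = 3 -> Thursday
Weekend days: Saturday, Sunday

No


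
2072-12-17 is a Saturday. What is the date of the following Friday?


Current: Saturday
Target: Friday
Days ahead: 6

Next Friday: 2072-12-23


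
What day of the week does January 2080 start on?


Target: January 1, 2080
Anchor: Jan 1, 2080. With p = 2080 - 1 = 2079: (p + p//4 - p//100 + p//400) mod 7 = (2079 + 519 - 20 + 5) mod 7 = 2583 mod 7 = 0 -> Monday (Mon=0 ... Sun=6)
Offset from anchor: 0 days
Weekday index = (0 + 0) mod 7 = 0

Monday


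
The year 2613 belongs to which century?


Century = (year - 1) // 100 + 1
= (2613 - 1) // 100 + 1
= 2612 // 100 + 1
= 26 + 1

27th century


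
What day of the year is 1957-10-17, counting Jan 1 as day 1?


Date: October 17, 1957
Days in months 1 through 9: 273
Plus 17 days in October

Day of year: 290


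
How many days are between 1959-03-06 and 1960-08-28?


From 1959-03-06 to 1960-08-28
1959-03-06: days before March = 31 + 28 = 59 (1959 is not a leap year); day of year = 59 + 6 = 65
1960-08-28: days before August = 31 + 29 + 31 + 30 + 31 + 30 + 31 = 213 (1960 is a leap year); day of year = 213 + 28 = 241
Rest of 1959: 365 - 65 = 300
Total = 300 + 241 = 541

541 days


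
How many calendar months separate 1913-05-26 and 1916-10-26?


From May 1913 to October 1916
3 years * 12 = 36 months, plus 5 months = 41

41 months


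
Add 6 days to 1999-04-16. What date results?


Start: 1999-04-16, add 6 days
April 1999 has 30 days; 16 + 6 = 22 stays within April

Result: 1999-04-22


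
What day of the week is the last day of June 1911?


June 1911 has 30 days
Anchor: Jan 1, 1911. With p = 1911 - 1 = 1910: (p + p//4 - p//100 + p//400) mod 7 = (1910 + 477 - 19 + 4) mod 7 = 2372 mod 7 = 6 -> Sunday (Mon=0 ... Sun=6)
Days before June (Jan-May): 151; June 1 index = (6 + 151) mod 7 = 3 -> Thursday
Last day offset: 30 - 1 = 29 days
Weekday index = (3 + 29) mod 7 = 4

Friday, June 30


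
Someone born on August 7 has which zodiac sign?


Date: August 7
Conventional tropical zodiac dates: Leo from July 23 onward; Virgo starts August 23
August 7 falls within the Leo range

Leo
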